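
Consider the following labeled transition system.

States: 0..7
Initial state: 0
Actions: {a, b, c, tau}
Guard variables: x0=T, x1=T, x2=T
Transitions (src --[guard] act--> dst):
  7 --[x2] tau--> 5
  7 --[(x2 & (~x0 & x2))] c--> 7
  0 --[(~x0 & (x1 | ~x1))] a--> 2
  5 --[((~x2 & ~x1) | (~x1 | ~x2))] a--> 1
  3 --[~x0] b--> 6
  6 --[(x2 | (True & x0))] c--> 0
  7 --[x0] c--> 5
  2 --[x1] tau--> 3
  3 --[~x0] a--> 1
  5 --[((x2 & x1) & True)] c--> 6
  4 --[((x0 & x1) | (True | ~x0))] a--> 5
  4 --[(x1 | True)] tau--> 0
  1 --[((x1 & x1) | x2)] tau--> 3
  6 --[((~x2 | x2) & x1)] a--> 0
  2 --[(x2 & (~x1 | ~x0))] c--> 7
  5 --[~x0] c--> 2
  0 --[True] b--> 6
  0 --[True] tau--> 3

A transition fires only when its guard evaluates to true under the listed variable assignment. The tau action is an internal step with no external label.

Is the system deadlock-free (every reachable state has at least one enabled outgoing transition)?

Reach set: {0,3,6}
  0: b→6  tau→3  [2 exit(s)]
  3: ∅  [deadlock]
  6: a→0  c→0  [2 exit(s)]
trace reaching 3: tau

Answer: DEADLOCK at state 3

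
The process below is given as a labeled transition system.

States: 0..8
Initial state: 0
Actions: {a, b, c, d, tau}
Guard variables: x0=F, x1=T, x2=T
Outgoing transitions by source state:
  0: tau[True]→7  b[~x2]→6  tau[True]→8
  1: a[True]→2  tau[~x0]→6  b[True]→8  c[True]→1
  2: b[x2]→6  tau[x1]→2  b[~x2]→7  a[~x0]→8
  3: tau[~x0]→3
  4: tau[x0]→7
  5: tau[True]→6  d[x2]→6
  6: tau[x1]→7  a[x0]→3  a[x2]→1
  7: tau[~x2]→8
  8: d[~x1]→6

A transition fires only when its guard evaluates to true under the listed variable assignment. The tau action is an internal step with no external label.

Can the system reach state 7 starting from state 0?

Answer: REACHABLE

Analysis:
Guard filter leaves 14 enabled edge(s).
depth 0: {0}
depth 1: {7,8}  total {0,7,8}
R = {0,7,8}
trace reaching 7: tau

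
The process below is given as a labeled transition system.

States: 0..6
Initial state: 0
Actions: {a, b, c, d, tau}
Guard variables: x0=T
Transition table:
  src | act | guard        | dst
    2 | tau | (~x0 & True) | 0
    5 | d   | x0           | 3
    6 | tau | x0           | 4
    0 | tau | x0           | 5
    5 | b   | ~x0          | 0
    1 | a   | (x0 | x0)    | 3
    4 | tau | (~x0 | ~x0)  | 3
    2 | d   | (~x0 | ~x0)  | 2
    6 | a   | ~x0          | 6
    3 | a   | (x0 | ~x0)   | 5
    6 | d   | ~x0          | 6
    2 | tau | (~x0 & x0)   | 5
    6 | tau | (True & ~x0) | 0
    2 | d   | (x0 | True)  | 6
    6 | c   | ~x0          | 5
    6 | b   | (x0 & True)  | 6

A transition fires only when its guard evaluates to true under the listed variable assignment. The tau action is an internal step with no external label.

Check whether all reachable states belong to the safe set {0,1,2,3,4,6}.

Answer: INVARIANT VIOLATED at state 5

Working:
Safe = {0,1,2,3,4,6}
Reachable = {0,3,5}
  0: ✓
  3: ✓
  5: outside
counterexample path to 5: tau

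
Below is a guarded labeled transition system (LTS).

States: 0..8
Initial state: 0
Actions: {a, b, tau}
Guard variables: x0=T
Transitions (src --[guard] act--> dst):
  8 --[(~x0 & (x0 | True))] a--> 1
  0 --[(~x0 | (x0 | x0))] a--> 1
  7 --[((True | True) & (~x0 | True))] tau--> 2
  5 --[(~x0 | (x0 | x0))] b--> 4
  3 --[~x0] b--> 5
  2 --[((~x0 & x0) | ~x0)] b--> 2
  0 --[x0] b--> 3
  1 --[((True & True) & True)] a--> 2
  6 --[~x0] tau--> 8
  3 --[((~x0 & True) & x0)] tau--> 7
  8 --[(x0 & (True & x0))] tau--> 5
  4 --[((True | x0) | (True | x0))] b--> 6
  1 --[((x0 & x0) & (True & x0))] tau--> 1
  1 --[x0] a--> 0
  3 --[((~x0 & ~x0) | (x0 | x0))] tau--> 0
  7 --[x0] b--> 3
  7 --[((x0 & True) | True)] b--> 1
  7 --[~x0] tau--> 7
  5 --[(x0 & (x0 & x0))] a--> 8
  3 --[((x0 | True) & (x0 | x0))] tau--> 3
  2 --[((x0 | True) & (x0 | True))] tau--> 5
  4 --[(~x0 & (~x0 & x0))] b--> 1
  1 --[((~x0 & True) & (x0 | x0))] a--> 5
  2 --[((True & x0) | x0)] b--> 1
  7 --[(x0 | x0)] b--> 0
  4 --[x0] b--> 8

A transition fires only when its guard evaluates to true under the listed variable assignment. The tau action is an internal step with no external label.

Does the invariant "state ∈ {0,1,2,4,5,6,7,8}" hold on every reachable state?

Answer: INVARIANT VIOLATED at state 3

Trace:
Allowed set {0,1,2,4,5,6,7,8}
Reachable = {0,1,2,3,4,5,6,8}
  0: safe
  1: safe
  2: safe
  3: VIOLATES
  4: safe
  5: safe
  6: safe
  8: safe
witness against invariant: b → 3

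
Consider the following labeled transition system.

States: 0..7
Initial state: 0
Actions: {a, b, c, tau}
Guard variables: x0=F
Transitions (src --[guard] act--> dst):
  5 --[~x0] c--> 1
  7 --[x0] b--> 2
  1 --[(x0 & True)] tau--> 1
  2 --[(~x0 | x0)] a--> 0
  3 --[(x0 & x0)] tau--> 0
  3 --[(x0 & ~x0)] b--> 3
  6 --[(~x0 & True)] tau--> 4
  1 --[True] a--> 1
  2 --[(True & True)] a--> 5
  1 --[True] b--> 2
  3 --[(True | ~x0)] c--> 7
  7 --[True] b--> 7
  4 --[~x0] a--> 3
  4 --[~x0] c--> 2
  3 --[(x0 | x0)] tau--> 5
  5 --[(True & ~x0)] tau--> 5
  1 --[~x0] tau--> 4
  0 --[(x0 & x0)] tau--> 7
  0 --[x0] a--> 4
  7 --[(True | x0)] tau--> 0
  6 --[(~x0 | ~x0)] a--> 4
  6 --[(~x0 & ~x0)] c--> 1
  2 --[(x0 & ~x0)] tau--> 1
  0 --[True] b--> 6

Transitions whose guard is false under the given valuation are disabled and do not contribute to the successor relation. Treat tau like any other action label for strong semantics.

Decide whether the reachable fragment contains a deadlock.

Reachable = {0,1,2,3,4,5,6,7}
  0: b→6  [1 exit(s)]
  1: a→1  b→2  tau→4  [3 exit(s)]
  2: a→0  a→5  [2 exit(s)]
  3: c→7  [1 exit(s)]
  4: a→3  c→2  [2 exit(s)]
  5: c→1  tau→5  [2 exit(s)]
  6: a→4  c→1  tau→4  [3 exit(s)]
  7: b→7  tau→0  [2 exit(s)]

Answer: DEADLOCK-FREE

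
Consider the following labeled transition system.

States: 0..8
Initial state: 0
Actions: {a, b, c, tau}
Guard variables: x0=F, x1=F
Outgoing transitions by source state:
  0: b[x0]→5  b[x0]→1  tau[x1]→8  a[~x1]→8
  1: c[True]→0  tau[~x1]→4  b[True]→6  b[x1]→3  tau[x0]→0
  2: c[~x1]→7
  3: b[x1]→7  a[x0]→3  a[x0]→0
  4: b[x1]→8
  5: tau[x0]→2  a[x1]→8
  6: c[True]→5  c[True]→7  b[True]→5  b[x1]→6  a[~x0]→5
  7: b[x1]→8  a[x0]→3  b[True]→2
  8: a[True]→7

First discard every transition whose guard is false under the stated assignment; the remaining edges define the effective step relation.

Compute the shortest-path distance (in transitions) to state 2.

Breadth-first toward 2:
  Layer 0: {0}
  Layer 1: {8}
  Layer 2: {7}
  Layer 3: {2}
depth(2)=3, e.g. a·a·b

Answer: 3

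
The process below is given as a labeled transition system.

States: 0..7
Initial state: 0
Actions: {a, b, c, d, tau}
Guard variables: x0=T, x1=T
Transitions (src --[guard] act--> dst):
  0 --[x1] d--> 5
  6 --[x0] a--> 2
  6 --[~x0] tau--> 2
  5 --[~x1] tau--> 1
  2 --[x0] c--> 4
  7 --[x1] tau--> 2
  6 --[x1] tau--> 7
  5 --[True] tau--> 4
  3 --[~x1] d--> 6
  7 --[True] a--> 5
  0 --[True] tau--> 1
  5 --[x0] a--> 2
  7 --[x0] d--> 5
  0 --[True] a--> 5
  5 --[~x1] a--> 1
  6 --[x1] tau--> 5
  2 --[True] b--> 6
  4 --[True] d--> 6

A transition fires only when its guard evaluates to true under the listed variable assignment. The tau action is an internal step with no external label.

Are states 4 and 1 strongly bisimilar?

Bisimulation quotient by refinement:
  round 0: {{0,1,2,3,4,5,6,7}}
  round 1: {{0,7},{1,3},{2},{4},{5,6}}
  round 2: {{0},{1,3},{2},{4},{5},{6},{7}}
Fixed point at round 3; 7 class(es).
4∈{4}, 1∈{1,3}

Answer: NOT BISIMILAR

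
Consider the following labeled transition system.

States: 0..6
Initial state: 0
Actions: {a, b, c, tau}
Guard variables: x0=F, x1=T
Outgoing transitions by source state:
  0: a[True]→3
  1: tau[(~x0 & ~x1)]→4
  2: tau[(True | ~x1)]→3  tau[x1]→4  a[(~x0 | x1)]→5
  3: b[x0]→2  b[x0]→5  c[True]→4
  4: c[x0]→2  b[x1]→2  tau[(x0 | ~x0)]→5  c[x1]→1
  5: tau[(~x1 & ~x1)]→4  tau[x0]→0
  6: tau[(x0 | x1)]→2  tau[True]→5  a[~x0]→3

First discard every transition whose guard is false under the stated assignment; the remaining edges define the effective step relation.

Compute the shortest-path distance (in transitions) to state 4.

BFS to 4:
  L0 = {0}
  L1 = {3}
  L2 = {4}
4 enters at depth 2; path a·c

Answer: 2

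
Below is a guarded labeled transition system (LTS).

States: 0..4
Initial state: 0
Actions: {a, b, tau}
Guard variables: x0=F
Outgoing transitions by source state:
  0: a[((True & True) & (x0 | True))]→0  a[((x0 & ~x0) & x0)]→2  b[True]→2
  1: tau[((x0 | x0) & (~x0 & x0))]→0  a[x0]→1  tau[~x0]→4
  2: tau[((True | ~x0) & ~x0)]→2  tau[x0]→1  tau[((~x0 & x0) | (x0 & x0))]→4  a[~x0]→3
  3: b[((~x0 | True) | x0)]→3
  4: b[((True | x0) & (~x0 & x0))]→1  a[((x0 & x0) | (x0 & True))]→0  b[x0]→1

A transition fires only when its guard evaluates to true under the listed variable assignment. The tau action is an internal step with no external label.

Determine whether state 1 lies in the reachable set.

6 transition(s) survive guard evaluation.
L0 = {0}
L1 = {2}  total {0,2}
L2 = {3}  total {0,2,3}
Reachable = {0,2,3}

Answer: UNREACHABLE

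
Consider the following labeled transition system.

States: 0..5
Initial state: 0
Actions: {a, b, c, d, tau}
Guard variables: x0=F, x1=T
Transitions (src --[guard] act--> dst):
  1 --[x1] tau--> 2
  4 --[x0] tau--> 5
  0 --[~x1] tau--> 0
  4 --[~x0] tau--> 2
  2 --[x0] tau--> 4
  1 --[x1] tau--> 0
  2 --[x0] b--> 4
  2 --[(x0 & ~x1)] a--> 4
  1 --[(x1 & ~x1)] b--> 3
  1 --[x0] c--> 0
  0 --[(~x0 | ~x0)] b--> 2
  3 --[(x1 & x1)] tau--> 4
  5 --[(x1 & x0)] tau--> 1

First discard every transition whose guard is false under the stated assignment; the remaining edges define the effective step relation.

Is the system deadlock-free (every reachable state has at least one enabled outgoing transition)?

R = {0,2}
  0: b→2  [1 out]
  2: ∅  [STUCK]
trace reaching 2: b

Answer: DEADLOCK at state 2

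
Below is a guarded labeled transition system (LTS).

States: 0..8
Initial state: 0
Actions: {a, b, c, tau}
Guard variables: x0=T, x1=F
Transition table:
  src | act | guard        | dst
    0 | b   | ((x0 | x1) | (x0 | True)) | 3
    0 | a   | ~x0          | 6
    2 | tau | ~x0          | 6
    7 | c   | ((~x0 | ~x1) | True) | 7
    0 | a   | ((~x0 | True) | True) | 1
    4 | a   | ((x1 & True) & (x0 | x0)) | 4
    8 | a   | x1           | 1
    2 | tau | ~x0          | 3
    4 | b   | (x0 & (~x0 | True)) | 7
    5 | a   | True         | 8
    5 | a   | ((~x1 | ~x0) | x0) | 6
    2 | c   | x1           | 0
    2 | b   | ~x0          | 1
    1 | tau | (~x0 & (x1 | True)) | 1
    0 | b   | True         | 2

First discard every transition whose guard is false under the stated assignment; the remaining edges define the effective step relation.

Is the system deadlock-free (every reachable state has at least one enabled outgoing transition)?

R = {0,1,2,3}
  0: a→1  b→2  b→3  [3 exit(s)]
  1: ∅  [STUCK]
  2: ∅  [STUCK]
  3: ∅  [STUCK]
Path to 1: a

Answer: DEADLOCK at state 1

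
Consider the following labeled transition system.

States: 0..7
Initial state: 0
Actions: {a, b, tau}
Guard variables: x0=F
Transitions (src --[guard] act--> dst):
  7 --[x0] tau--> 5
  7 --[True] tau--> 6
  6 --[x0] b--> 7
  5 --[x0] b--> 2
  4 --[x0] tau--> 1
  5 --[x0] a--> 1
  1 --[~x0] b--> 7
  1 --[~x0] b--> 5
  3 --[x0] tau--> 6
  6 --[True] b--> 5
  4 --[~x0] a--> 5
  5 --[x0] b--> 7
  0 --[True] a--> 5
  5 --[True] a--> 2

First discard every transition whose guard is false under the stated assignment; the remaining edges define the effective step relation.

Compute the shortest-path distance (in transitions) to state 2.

BFS to 2:
  L0 = {0}
  L1 = {5}
  L2 = {2}
first hit 2 at d=2 via a·a

Answer: 2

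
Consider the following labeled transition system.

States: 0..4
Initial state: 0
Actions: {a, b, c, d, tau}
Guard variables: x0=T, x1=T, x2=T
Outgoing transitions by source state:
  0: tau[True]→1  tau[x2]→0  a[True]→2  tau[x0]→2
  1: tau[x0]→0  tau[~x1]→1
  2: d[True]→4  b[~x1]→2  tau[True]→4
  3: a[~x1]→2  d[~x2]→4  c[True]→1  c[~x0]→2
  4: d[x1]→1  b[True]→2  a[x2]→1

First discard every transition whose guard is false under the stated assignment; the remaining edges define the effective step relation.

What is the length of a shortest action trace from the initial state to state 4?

Answer: 2

Trace:
Layered search for 4:
  L0 = {0}
  L1 = {1,2}
  L2 = {4}
4 enters at depth 2; path a·d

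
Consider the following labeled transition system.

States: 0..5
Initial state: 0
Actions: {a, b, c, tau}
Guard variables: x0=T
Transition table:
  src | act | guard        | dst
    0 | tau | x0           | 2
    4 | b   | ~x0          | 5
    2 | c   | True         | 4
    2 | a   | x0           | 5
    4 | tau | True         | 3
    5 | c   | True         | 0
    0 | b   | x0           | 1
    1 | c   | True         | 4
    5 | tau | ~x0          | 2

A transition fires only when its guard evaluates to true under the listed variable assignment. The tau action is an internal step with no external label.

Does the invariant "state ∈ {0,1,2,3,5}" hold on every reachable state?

Answer: INVARIANT VIOLATED at state 4

Working:
Safe = {0,1,2,3,5}
R = {0,1,2,3,4,5}
  0: safe
  1: safe
  2: safe
  3: safe
  4: VIOLATES
  5: safe
counterexample path to 4: tau·c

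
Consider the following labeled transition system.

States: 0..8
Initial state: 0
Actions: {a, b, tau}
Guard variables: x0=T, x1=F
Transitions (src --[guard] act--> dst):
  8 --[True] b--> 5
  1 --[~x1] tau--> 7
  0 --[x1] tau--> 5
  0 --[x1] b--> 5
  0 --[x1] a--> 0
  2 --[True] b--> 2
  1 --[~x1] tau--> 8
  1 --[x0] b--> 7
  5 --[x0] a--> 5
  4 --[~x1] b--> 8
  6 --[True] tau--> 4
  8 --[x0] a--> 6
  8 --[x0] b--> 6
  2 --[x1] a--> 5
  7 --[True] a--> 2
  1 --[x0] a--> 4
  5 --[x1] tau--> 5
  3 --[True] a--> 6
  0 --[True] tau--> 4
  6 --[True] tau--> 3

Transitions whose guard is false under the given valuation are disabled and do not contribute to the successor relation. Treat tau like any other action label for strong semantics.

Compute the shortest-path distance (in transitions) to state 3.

Breadth-first toward 3:
  Layer 0: {0}
  Layer 1: {4}
  Layer 2: {8}
  Layer 3: {5,6}
  Layer 4: {3}
first hit 3 at d=4 via tau·b·a·tau

Answer: 4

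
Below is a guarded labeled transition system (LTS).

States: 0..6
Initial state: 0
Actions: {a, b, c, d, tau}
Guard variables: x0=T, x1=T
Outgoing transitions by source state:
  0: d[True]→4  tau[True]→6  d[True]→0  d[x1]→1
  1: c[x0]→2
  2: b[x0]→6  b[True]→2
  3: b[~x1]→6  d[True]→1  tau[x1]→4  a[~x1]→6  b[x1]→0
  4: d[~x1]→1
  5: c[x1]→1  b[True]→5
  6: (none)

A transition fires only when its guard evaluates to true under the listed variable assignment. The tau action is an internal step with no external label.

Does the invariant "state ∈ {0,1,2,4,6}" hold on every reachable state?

Answer: INVARIANT HOLDS

Trace:
Inv-set: {0,1,2,4,6}
Reachable = {0,1,2,4,6}
  0: ✓
  1: ✓
  2: ✓
  4: ✓
  6: ✓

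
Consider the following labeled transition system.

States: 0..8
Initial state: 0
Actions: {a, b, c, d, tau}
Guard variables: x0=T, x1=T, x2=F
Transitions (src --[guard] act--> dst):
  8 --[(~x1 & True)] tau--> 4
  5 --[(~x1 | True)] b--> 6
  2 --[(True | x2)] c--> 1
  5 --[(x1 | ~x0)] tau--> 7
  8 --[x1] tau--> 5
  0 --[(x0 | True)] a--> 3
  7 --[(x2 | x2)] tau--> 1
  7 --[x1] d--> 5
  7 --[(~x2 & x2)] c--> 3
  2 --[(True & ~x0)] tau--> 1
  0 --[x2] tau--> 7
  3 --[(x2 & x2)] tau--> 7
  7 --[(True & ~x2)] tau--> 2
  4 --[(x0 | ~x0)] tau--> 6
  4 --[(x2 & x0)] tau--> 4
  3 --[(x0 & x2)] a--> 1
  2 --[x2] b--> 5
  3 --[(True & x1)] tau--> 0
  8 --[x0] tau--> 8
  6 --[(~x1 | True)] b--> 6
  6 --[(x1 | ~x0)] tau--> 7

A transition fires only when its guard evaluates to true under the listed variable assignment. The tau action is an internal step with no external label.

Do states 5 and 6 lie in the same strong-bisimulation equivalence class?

Compute ~ classes (split until stable):
  P[0] = {{0,1,2,3,4,5,6,7,8}}
  P[1] = {{0},{1},{2},{3,4,8},{5,6},{7}}
  P[2] = {{0},{1},{2},{3},{4},{5,6},{7},{8}}
8 equivalence class(es) (converged in 3)
class of 5: {5,6}; class of 6: {5,6}

Answer: BISIMILAR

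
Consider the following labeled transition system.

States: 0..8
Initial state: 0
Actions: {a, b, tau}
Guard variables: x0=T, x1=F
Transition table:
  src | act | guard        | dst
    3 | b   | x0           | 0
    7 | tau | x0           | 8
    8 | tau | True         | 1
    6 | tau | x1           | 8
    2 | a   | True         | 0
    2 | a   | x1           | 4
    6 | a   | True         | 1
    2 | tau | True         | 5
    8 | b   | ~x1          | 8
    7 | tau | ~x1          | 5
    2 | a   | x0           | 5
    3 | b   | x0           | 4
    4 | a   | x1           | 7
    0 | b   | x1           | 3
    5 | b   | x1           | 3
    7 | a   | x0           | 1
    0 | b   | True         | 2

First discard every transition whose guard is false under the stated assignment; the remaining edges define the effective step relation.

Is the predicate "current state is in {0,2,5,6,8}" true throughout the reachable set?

Answer: INVARIANT HOLDS

Analysis:
Safe = {0,2,5,6,8}
R = {0,2,5}
  0: ok
  2: ok
  5: ok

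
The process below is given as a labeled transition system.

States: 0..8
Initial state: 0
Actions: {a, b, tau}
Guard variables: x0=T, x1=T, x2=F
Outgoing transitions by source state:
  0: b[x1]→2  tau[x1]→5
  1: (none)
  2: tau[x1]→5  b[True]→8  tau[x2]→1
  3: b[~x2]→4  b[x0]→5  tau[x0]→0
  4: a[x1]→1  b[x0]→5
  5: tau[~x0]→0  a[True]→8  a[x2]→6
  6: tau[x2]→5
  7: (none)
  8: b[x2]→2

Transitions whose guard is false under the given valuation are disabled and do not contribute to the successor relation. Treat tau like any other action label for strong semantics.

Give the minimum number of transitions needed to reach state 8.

Answer: 2

Trace:
Layered search for 8:
  L0 = {0}
  L1 = {2,5}
  L2 = {8}
first hit 8 at d=2 via b·b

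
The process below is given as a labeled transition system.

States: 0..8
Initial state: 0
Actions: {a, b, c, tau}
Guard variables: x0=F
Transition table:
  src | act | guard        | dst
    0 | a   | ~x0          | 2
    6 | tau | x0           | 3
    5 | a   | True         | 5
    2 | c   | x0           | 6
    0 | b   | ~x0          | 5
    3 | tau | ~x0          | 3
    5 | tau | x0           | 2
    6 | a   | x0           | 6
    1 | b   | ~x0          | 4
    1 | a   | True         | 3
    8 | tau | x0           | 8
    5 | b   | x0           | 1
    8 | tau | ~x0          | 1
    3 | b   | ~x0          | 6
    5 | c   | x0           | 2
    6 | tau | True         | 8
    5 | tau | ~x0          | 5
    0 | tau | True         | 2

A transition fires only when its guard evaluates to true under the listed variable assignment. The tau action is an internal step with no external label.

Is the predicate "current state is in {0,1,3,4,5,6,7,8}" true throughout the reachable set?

Answer: INVARIANT VIOLATED at state 2

Working:
Allowed set {0,1,3,4,5,6,7,8}
Reach set: {0,2,5}
  0: ✓
  2: ✗ unsafe
  5: ✓
witness against invariant: a → 2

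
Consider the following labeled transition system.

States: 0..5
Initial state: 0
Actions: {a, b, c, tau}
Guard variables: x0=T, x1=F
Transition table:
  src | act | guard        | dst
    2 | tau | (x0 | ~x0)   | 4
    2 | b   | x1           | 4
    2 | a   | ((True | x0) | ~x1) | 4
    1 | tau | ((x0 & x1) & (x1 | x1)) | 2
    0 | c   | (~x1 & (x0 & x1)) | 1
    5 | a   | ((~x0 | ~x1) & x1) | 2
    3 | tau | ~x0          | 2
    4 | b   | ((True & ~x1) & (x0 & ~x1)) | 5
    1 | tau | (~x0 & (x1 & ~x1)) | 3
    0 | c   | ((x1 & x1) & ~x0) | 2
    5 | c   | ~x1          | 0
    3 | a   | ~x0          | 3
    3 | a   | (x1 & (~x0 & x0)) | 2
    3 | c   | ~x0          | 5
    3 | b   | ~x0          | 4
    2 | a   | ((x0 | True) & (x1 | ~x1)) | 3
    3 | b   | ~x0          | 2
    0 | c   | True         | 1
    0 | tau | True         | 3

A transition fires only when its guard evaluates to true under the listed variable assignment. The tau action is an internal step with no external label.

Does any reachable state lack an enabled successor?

Answer: DEADLOCK at state 1

Trace:
Reach set: {0,1,3}
  0: c→1  tau→3  [deg 2]
  1: ∅  [no exit]
  3: ∅  [no exit]
witness 1: c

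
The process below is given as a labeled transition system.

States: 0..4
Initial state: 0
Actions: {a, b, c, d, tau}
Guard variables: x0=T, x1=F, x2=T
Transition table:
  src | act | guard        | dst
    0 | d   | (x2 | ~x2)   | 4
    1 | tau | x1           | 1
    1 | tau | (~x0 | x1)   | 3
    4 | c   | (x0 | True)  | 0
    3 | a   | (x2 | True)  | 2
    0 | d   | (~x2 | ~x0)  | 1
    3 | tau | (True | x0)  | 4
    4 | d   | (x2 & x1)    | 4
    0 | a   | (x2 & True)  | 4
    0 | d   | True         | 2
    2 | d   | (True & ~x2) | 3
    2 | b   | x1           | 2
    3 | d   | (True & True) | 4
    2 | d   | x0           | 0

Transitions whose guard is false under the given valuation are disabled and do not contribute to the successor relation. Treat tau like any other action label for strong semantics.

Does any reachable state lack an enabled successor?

Answer: DEADLOCK-FREE

Trace:
Reachable = {0,2,4}
  0: a→4  d→2  d→4  [3 exit(s)]
  2: d→0  [1 exit(s)]
  4: c→0  [1 exit(s)]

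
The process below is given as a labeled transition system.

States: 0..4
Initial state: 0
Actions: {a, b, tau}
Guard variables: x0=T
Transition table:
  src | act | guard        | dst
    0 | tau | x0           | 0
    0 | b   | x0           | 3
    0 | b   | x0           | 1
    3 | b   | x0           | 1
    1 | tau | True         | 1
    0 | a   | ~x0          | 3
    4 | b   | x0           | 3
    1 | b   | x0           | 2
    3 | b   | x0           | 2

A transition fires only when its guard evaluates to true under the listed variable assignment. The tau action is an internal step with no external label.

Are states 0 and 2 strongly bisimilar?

Answer: NOT BISIMILAR

Working:
Compute ~ classes (split until stable):
  π0 = {{0,1,2,3,4}}
  π1 = {{0,1},{2},{3,4}}
  π2 = {{0},{1},{2},{3},{4}}
5 equivalence class(es) (converged in 3)
[0]={0}  [2]={2}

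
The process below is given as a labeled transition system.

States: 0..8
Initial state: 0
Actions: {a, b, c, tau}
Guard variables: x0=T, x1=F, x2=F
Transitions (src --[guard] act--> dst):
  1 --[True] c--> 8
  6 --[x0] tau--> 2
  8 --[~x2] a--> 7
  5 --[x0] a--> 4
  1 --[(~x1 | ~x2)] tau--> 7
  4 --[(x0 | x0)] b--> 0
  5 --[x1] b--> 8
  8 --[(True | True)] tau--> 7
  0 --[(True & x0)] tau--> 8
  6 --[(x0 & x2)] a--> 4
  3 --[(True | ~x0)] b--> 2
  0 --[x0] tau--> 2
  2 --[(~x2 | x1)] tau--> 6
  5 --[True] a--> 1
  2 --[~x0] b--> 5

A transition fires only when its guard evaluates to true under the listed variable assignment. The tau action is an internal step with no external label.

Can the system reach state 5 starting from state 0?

Guard filter leaves 12 enabled edge(s).
Layer 0: {0}
Layer 1: {2,8}  cumulative {0,2,8}
Layer 2: {6,7}  cumulative {0,2,6,7,8}
R = {0,2,6,7,8}

Answer: UNREACHABLE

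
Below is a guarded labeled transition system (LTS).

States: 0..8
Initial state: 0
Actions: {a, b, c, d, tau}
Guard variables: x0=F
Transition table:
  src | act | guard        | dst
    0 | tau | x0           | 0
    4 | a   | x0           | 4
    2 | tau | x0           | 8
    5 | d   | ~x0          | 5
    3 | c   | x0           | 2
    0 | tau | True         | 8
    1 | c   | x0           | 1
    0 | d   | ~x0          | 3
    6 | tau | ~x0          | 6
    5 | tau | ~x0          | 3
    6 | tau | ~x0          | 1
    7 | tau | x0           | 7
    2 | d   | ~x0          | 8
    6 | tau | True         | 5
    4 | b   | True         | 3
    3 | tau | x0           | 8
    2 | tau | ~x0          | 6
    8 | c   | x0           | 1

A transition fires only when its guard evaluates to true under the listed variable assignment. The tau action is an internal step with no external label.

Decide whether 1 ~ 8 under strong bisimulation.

Bisimulation quotient by refinement:
  P[0] = {{0,1,2,3,4,5,6,7,8}}
  P[1] = {{0,2,5},{1,3,7,8},{4},{6}}
  P[2] = {{0},{1,3,7,8},{2},{4},{5},{6}}
6 equivalence class(es) (converged in 3)
[1]={1,3,7,8}  [8]={1,3,7,8}

Answer: BISIMILAR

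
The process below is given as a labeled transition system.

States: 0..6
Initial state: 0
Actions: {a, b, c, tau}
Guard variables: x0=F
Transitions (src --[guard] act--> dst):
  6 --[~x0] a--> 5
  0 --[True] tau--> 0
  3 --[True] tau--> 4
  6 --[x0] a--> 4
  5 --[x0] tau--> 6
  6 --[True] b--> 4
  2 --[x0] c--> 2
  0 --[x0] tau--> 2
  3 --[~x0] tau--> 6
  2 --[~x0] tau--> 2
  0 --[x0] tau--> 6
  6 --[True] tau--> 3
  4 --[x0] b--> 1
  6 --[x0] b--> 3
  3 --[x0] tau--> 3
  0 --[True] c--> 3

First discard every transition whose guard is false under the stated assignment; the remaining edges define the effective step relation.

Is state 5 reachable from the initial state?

Answer: REACHABLE

Analysis:
After dropping false guards: 8 live edges.
L0 = {0}
L1 = {3}  total {0,3}
L2 = {4,6}  total {0,3,4,6}
L3 = {5}  total {0,3,4,5,6}
R = {0,3,4,5,6}
trace reaching 5: c·tau·a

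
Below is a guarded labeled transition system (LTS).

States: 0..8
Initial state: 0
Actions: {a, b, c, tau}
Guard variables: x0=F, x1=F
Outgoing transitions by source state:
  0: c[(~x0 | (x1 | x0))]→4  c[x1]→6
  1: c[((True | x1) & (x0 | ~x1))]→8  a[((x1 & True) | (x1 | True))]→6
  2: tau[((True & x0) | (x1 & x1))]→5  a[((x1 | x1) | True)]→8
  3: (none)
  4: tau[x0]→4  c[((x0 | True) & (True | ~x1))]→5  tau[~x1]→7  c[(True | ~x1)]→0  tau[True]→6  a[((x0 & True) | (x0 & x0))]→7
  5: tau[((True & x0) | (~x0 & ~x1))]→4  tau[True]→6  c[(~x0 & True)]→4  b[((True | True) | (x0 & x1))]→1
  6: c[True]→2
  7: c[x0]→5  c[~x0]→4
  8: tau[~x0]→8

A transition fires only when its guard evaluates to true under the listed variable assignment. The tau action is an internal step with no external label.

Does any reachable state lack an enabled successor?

Answer: DEADLOCK-FREE

Working:
Reachable = {0,1,2,4,5,6,7,8}
  0: c→4  [1 exit(s)]
  1: a→6  c→8  [2 exit(s)]
  2: a→8  [1 exit(s)]
  4: c→0  c→5  tau→6  tau→7  [4 exit(s)]
  5: b→1  c→4  tau→4  tau→6  [4 exit(s)]
  6: c→2  [1 exit(s)]
  7: c→4  [1 exit(s)]
  8: tau→8  [1 exit(s)]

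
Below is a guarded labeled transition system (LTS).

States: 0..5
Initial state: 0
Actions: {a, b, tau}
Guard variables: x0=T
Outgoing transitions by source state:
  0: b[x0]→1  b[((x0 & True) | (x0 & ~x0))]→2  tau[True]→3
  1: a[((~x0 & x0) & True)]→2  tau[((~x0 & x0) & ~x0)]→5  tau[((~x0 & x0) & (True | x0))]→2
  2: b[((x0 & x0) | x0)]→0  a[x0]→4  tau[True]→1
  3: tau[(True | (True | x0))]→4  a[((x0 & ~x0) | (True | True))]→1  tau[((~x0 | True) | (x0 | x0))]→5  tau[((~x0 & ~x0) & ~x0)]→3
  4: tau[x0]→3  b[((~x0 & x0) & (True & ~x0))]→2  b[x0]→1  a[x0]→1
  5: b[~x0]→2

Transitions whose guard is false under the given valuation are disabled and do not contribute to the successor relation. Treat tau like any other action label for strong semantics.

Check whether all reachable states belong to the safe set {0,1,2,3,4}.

Safe = {0,1,2,3,4}
R = {0,1,2,3,4,5}
  0: safe
  1: safe
  2: safe
  3: safe
  4: safe
  5: outside
witness against invariant: tau·tau → 5

Answer: INVARIANT VIOLATED at state 5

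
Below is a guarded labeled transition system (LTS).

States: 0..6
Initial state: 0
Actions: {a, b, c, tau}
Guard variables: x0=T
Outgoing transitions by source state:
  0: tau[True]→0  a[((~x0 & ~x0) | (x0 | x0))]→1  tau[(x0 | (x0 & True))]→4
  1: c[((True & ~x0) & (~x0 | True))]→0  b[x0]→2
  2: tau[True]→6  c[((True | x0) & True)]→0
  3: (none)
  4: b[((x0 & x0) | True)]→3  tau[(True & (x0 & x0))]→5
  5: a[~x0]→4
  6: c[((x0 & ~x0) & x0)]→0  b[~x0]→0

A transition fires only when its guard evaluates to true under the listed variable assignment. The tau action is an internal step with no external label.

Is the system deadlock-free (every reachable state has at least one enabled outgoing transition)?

Answer: DEADLOCK at state 3

Analysis:
R = {0,1,2,3,4,5,6}
  0: a→1  tau→0  tau→4  [3 exit(s)]
  1: b→2  [1 exit(s)]
  2: c→0  tau→6  [2 exit(s)]
  3: ∅  [no exit]
  4: b→3  tau→5  [2 exit(s)]
  5: ∅  [no exit]
  6: ∅  [no exit]
witness 3: tau·b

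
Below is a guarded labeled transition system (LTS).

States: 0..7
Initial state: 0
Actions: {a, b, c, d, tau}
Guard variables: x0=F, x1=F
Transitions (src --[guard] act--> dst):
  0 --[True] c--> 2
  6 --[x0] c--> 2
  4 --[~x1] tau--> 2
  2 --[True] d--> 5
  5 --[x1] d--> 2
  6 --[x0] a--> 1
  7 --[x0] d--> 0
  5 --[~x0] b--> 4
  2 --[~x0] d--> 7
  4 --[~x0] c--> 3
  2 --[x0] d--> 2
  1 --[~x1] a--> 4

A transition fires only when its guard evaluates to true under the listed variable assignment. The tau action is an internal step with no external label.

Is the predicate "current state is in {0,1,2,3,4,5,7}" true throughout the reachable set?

Inv-set: {0,1,2,3,4,5,7}
Reach set: {0,2,3,4,5,7}
  0: ✓
  2: ✓
  3: ✓
  4: ✓
  5: ✓
  7: ✓

Answer: INVARIANT HOLDS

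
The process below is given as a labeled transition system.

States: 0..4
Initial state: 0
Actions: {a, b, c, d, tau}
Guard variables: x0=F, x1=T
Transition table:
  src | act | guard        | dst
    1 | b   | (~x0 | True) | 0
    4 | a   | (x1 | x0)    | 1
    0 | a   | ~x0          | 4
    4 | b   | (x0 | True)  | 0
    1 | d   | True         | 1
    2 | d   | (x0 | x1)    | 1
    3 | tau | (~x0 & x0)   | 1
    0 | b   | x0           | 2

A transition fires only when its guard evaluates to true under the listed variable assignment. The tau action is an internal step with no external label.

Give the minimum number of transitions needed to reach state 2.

Layered search for 2:
  Layer 0: {0}
  Layer 1: {4}
  Layer 2: {1}
2 never appears.

Answer: UNREACHABLE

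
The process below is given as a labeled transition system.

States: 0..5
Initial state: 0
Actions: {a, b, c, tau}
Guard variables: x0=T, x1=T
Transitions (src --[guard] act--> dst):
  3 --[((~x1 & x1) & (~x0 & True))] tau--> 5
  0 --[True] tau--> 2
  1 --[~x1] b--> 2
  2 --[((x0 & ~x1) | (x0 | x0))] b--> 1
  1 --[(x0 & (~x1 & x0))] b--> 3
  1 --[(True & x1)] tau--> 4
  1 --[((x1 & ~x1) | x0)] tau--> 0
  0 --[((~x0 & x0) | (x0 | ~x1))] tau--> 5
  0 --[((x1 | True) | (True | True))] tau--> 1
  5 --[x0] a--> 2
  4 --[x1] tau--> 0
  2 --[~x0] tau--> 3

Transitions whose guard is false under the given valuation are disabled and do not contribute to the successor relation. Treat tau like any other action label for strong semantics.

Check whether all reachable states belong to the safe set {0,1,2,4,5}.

Allowed set {0,1,2,4,5}
Reach set: {0,1,2,4,5}
  0: ok
  1: ok
  2: ok
  4: ok
  5: ok

Answer: INVARIANT HOLDS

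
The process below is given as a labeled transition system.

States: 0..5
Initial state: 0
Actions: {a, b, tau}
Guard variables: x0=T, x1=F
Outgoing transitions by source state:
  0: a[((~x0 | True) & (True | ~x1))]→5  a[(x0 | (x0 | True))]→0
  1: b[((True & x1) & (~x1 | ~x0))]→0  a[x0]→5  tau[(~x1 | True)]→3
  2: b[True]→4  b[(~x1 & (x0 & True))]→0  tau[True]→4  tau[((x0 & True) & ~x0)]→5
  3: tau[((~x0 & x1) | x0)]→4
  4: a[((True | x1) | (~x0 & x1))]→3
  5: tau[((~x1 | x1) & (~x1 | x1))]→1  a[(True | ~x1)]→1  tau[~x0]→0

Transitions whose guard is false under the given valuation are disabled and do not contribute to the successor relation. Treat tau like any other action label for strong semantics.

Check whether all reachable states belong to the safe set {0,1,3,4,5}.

Safe = {0,1,3,4,5}
R = {0,1,3,4,5}
  0: safe
  1: safe
  3: safe
  4: safe
  5: safe

Answer: INVARIANT HOLDS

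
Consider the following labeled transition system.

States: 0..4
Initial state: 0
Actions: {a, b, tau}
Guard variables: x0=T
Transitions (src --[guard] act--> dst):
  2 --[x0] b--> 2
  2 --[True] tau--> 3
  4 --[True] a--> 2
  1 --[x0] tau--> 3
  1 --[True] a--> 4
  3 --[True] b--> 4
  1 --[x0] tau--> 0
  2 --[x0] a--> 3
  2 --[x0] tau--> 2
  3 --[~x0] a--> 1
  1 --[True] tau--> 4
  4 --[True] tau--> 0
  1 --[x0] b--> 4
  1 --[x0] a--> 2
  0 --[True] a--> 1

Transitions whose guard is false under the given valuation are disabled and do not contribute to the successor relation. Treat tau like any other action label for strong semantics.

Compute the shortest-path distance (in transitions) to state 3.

Answer: 2

Analysis:
Breadth-first toward 3:
  L0 = {0}
  L1 = {1}
  L2 = {2,3,4}
3 enters at depth 2; path a·tau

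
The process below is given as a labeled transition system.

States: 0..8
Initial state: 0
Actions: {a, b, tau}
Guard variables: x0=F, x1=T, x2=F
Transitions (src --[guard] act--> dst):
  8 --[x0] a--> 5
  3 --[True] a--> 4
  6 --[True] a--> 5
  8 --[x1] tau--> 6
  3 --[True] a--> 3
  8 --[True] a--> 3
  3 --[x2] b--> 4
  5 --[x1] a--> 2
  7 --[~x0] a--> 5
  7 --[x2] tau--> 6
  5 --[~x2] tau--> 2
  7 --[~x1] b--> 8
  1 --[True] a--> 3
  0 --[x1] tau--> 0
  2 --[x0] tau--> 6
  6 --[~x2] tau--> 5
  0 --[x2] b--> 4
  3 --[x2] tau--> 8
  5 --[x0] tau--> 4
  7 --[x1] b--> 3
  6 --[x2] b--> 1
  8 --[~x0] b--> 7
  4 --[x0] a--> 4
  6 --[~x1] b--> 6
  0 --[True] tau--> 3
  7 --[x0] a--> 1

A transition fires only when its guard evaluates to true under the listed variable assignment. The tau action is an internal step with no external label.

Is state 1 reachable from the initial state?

Guard filter leaves 14 enabled edge(s).
depth 0: {0}
depth 1: {3}  now seen {0,3}
depth 2: {4}  now seen {0,3,4}
Reach set: {0,3,4}

Answer: UNREACHABLE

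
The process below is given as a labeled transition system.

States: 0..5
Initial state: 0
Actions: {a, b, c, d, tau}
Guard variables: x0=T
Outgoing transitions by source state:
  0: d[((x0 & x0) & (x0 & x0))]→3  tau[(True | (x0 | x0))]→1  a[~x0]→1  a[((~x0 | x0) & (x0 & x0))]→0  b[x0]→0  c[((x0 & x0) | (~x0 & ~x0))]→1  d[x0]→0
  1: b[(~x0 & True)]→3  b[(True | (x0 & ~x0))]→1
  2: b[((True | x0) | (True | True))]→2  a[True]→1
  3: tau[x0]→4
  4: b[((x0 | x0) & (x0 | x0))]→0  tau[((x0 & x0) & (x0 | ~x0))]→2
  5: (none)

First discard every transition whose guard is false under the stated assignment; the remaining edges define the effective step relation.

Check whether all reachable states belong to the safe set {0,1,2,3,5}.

Inv-set: {0,1,2,3,5}
R = {0,1,2,3,4}
  0: safe
  1: safe
  2: safe
  3: safe
  4: ✗ unsafe
counterexample path to 4: d·tau

Answer: INVARIANT VIOLATED at state 4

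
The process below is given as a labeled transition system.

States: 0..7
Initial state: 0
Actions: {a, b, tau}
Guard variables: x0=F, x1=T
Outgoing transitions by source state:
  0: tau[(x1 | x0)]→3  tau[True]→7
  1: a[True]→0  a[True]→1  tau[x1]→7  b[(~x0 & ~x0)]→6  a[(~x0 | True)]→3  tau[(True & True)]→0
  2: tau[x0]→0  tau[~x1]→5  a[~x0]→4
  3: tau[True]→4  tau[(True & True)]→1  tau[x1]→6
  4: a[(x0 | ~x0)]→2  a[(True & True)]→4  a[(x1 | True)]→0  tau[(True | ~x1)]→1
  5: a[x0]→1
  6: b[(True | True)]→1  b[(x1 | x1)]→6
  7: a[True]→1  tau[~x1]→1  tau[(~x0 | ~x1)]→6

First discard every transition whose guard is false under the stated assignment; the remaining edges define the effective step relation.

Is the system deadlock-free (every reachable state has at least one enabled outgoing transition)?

Answer: DEADLOCK-FREE

Working:
Reach set: {0,1,2,3,4,6,7}
  0: tau→3  tau→7  [2 exit(s)]
  1: a→0  a→1  a→3  b→6  tau→0  tau→7  [6 exit(s)]
  2: a→4  [1 exit(s)]
  3: tau→1  tau→4  tau→6  [3 exit(s)]
  4: a→0  a→2  a→4  tau→1  [4 exit(s)]
  6: b→1  b→6  [2 exit(s)]
  7: a→1  tau→6  [2 exit(s)]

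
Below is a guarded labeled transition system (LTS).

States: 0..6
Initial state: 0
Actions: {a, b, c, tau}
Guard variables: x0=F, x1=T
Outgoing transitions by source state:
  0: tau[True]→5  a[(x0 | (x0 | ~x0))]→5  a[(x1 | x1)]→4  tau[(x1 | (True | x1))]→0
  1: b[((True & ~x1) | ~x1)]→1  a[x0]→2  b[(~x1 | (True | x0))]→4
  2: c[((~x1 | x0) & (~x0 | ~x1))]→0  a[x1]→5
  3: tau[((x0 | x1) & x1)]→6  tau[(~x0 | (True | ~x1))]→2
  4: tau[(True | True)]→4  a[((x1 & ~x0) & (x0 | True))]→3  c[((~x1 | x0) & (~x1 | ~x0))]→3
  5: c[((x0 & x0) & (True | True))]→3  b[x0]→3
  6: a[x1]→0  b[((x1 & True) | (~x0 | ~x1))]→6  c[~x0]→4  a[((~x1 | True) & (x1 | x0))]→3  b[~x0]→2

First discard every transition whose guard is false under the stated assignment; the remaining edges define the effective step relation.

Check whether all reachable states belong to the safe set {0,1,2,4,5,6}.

Answer: INVARIANT VIOLATED at state 3

Trace:
Allowed set {0,1,2,4,5,6}
Reach set: {0,2,3,4,5,6}
  0: ✓
  2: ✓
  3: outside
  4: ✓
  5: ✓
  6: ✓
counterexample path to 3: a·a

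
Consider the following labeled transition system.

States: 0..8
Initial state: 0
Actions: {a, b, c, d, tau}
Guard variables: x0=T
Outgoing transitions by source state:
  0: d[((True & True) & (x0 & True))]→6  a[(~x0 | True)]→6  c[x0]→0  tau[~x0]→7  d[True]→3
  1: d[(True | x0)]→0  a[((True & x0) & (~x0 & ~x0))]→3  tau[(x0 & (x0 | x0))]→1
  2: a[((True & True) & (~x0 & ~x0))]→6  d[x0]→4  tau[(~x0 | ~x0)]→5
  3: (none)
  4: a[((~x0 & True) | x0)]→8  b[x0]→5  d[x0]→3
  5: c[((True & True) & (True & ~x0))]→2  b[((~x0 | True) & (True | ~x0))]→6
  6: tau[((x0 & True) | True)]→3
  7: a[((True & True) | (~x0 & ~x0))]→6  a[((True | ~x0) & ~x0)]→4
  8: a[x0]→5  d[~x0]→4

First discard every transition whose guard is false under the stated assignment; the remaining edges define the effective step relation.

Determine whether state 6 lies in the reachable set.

Answer: REACHABLE

Working:
Guard filter leaves 14 enabled edge(s).
depth 0: {0}
depth 1: {3,6}  cumulative {0,3,6}
R = {0,3,6}
trace reaching 6: d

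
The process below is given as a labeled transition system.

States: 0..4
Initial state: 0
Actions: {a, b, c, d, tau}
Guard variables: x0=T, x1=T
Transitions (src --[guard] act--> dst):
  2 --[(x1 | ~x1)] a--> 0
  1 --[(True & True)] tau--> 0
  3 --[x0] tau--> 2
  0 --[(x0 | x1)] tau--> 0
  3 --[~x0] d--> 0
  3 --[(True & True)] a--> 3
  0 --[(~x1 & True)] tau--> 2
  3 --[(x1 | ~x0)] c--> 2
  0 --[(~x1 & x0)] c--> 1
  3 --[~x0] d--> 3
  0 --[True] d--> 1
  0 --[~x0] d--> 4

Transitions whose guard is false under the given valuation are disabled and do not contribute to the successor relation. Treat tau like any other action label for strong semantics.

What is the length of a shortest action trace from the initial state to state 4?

Answer: UNREACHABLE

Trace:
Breadth-first toward 4:
  Layer 0: {0}
  Layer 1: {1}
4 never appears.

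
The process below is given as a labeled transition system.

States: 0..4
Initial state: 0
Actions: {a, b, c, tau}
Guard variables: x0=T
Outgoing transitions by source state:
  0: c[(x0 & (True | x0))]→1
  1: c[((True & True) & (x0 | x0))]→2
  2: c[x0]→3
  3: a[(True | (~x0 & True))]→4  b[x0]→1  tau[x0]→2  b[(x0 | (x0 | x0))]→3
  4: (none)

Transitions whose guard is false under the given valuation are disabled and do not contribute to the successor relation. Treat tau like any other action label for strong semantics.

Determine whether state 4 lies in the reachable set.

Guard filter leaves 7 enabled edge(s).
depth 0: {0}
depth 1: {1}  total {0,1}
depth 2: {2}  total {0,1,2}
depth 3: {3}  total {0,1,2,3}
depth 4: {4}  total {0,1,2,3,4}
Reach set: {0,1,2,3,4}
trace reaching 4: c·c·c·a

Answer: REACHABLE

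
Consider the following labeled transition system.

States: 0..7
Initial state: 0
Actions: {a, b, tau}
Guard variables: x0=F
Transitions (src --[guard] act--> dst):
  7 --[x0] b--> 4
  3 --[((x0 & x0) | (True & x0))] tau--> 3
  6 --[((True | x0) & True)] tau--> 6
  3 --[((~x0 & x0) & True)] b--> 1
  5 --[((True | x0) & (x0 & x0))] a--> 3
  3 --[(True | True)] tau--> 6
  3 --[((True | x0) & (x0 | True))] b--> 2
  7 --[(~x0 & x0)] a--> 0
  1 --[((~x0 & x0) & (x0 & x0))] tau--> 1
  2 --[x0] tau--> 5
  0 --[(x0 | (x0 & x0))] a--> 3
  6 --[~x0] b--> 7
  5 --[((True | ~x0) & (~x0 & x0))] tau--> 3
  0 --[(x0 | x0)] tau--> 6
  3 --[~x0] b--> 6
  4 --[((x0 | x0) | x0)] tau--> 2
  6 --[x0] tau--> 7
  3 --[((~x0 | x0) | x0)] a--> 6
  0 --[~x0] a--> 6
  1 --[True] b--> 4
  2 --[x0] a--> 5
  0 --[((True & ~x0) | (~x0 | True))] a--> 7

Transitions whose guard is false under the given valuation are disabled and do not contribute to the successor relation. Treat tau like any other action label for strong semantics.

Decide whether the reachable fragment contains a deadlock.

Answer: DEADLOCK at state 7

Analysis:
Reach set: {0,6,7}
  0: a→6  a→7  [deg 2]
  6: b→7  tau→6  [deg 2]
  7: ∅  [STUCK]
trace reaching 7: a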